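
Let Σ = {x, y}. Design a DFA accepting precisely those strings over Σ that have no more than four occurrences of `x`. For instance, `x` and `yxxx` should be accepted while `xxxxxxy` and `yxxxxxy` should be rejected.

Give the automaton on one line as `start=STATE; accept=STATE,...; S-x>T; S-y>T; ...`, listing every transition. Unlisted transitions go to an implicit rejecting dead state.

Only the number of `x`s matters, and only up to 5. Make a chain q0 → q1 → q2 → q3 → q4 → q5 advanced by each `x` (with q5 absorbing); every other symbol self-loops. The accepting set is {q0, q1, q2, q3, q4}.
With 6 states:
        x   y  
>* q0   q1  q0 
 * q1   q2  q1 
 * q2   q3  q2 
 * q3   q4  q3 
 * q4   q5  q4 
   q5   q5  q5 
(> = start, * = accepting)

start=q0; accept=q0,q1,q2,q3,q4; q0-x>q1; q0-y>q0; q1-x>q2; q1-y>q1; q2-x>q3; q2-y>q2; q3-x>q4; q3-y>q3; q4-x>q5; q4-y>q4; q5-x>q5; q5-y>q5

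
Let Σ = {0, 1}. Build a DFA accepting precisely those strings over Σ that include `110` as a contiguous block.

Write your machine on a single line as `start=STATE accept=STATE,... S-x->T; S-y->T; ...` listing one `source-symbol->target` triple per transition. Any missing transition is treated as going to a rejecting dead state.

start=A; accept=D; A-0->A; A-1->B; B-0->A; B-1->C; C-0->D; C-1->C; D-0->D; D-1->D

States A..C record the length of the longest prefix of `110` that matches the current input suffix. Reaching D means `110` has been seen, and we stay there forever. Accept from D.
       0  1 
>  A   A  B 
   B   A  C 
   C   D  C 
 * D   D  D 
(> = start, * = accepting)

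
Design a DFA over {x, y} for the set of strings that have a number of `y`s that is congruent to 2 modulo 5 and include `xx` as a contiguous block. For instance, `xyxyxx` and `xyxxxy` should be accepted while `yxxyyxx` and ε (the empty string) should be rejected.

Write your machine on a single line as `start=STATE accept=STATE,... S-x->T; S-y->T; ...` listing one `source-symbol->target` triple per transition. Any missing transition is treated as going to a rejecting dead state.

Build one automaton per condition and run them in lockstep. One (5 states) tracks the count of `y`s modulo 5; the other (3 states) tracks whether and how much of `xx` has been seen. Each combined state is a pair, one component from each; accept when both components accept.
With 15 states:
          x    y  
>  q0     q1   q2 
   q1     q3   q2 
   q2     q4   q5 
   q3     q3   q6 
   q4     q6   q5 
   q5     q7   q8 
   q6     q6   q9 
   q7     q9   q8 
   q8    q10  q11 
 * q9     q9  q12 
   q10   q12  q11 
   q11   q13   q0 
   q12   q12  q14 
   q13   q14   q0 
   q14   q14   q3 
(> = start, * = accepting)

start=q0; accept=q9; q0-x->q1; q0-y->q2; q1-x->q3; q1-y->q2; q2-x->q4; q2-y->q5; q3-x->q3; q3-y->q6; q4-x->q6; q4-y->q5; q5-x->q7; q5-y->q8; q6-x->q6; q6-y->q9; q7-x->q9; q7-y->q8; q8-x->q10; q8-y->q11; q9-x->q9; q9-y->q12; q10-x->q12; q10-y->q11; q11-x->q13; q11-y->q0; q12-x->q12; q12-y->q14; q13-x->q14; q13-y->q0; q14-x->q14; q14-y->q3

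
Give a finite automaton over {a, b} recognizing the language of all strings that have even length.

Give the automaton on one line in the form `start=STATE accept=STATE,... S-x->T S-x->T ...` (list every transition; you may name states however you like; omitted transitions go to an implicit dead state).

Only the length mod 2 matters, so use a 2-cycle: from any state, every input symbol moves to the next state, wrapping s1 back to s0. Mark s0 accepting.
With 2 states:
        a   b  
>* s0   s1  s1 
   s1   s0  s0 
(> = start, * = accepting)

start=s0 accept=s0 s0-a->s1 s0-b->s1 s1-a->s0 s1-b->s0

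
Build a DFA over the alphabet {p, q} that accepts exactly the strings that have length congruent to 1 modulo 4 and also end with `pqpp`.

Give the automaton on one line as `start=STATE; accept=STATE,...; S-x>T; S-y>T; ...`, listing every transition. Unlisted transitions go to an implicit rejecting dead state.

start=A; accept=Q; A-p>B; A-q>C; B-p>D; B-q>E; C-p>D; C-q>F; D-p>G; D-q>H; E-p>I; E-q>J; F-p>G; F-q>J; G-p>K; G-q>L; H-p>M; H-q>A; I-p>N; I-q>L; J-p>K; J-q>A; K-p>B; K-q>O; L-p>P; L-q>C; M-p>Q; M-q>O; N-p>B; N-q>O; O-p>R; O-q>F; P-p>S; P-q>E; Q-p>D; Q-q>E; R-p>T; R-q>H; S-p>G; S-q>H; T-p>K; T-q>L

Run two small machines in parallel and take their product. One (4 states) tracks the input length modulo 4; the other (5 states) tracks how much of the suffix `pqpp` has currently been matched. Each combined state is a pair, one component from each; accept when both components accept.
A 20-state machine:
       p  q 
>  A   B  C 
   B   D  E 
   C   D  F 
   D   G  H 
   E   I  J 
   F   G  J 
   G   K  L 
   H   M  A 
   I   N  L 
   J   K  A 
   K   B  O 
   L   P  C 
   M   Q  O 
   N   B  O 
   O   R  F 
   P   S  E 
 * Q   D  E 
   R   T  H 
   S   G  H 
   T   K  L 
(> = start, * = accepting)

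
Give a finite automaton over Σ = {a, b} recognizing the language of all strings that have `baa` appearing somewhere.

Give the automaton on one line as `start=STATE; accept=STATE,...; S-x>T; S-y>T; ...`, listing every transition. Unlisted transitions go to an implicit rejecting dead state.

start=s0; accept=s3; s0-a>s0; s0-b>s1; s1-a>s2; s1-b>s1; s2-a>s3; s2-b>s1; s3-a>s3; s3-b>s3

States s0..s2 record the length of the longest prefix of `baa` that matches the current input suffix. Reaching s3 means `baa` has been seen, and we stay there forever. Accept from s3.
With 4 states:
        a   b  
>  s0   s0  s1 
   s1   s2  s1 
   s2   s3  s1 
 * s3   s3  s3 
(> = start, * = accepting)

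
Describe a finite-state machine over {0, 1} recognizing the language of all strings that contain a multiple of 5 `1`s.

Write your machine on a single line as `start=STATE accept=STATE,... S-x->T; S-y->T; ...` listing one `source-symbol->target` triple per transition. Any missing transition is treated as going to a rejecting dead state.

start=q0; accept=q0; q0-0->q0; q0-1->q1; q1-0->q1; q1-1->q2; q2-0->q2; q2-1->q3; q3-0->q3; q3-1->q4; q4-0->q4; q4-1->q0

Keep the running count of `1`s modulo 5: each `1` advances along the cycle q0 → q1 → q2 → q3 → q4 → q0 while other symbols loop. Accept at q0.
With 5 states:
        0   1  
>* q0   q0  q1 
   q1   q1  q2 
   q2   q2  q3 
   q3   q3  q4 
   q4   q4  q0 
(> = start, * = accepting)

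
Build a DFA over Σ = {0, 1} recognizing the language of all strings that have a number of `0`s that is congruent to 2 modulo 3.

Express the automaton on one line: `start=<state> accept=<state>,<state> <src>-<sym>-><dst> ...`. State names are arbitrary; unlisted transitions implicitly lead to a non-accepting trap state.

Keep the running count of `0`s modulo 3: each `0` advances along the cycle q0 → q1 → q2 → q0 while other symbols loop. Accept at q2.
With 3 states:
        0   1  
>  q0   q1  q0 
   q1   q2  q1 
 * q2   q0  q2 
(> = start, * = accepting)

start=q0 accept=q2 q0-0->q1 q0-1->q0 q1-0->q2 q1-1->q1 q2-0->q0 q2-1->q2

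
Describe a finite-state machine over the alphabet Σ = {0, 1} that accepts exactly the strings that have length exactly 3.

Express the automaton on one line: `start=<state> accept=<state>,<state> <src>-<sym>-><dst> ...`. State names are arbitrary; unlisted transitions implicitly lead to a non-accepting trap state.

Count input length up to 4: every symbol moves from s0 toward s4, which means 'more than 3' and absorbs. Accept from {s3}.
With 5 states:
        0   1  
>  s0   s1  s1 
   s1   s2  s2 
   s2   s3  s3 
 * s3   s4  s4 
   s4   s4  s4 
(> = start, * = accepting)

start=s0 accept=s3 s0-0->s1 s0-1->s1 s1-0->s2 s1-1->s2 s2-0->s3 s2-1->s3 s3-0->s4 s3-1->s4 s4-0->s4 s4-1->s4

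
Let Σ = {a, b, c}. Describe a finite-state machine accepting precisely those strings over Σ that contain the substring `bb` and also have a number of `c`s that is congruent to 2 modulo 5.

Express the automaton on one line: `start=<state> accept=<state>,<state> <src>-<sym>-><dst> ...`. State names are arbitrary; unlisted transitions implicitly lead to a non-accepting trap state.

Build one automaton per condition and run them in lockstep. One (3 states) tracks whether and how much of `bb` has been seen; the other (5 states) tracks the count of `c`s modulo 5. Each combined state is a pair, one component from each; accept when both components accept.
15 states suffice.
          a    b    c  
>  s0     s0   s1   s2 
   s1     s0   s3   s2 
   s2     s2   s4   s5 
   s3     s3   s3   s6 
   s4     s2   s6   s5 
   s5     s5   s7   s8 
   s6     s6   s6   s9 
   s7     s5   s9   s8 
   s8     s8  s10  s11 
 * s9     s9   s9  s12 
   s10    s8  s12  s11 
   s11   s11  s13   s0 
   s12   s12  s12  s14 
   s13   s11  s14   s0 
   s14   s14  s14   s3 
(> = start, * = accepting)

start=s0 accept=s9 s0-a->s0 s0-b->s1 s0-c->s2 s1-a->s0 s1-b->s3 s1-c->s2 s2-a->s2 s2-b->s4 s2-c->s5 s3-a->s3 s3-b->s3 s3-c->s6 s4-a->s2 s4-b->s6 s4-c->s5 s5-a->s5 s5-b->s7 s5-c->s8 s6-a->s6 s6-b->s6 s6-c->s9 s7-a->s5 s7-b->s9 s7-c->s8 s8-a->s8 s8-b->s10 s8-c->s11 s9-a->s9 s9-b->s9 s9-c->s12 s10-a->s8 s10-b->s12 s10-c->s11 s11-a->s11 s11-b->s13 s11-c->s0 s12-a->s12 s12-b->s12 s12-c->s14 s13-a->s11 s13-b->s14 s13-c->s0 s14-a->s14 s14-b->s14 s14-c->s3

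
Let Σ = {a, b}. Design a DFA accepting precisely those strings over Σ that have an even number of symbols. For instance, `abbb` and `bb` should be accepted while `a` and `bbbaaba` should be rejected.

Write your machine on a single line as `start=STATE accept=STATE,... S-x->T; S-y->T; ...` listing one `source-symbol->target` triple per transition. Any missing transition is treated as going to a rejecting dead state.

start=q0; accept=q0; q0-a->q1; q0-b->q1; q1-a->q0; q1-b->q0

Count input length modulo 2: every symbol advances one step around the cycle q0 → q1 → q0. Accept at q0.
        a   b  
>* q0   q1  q1 
   q1   q0  q0 
(> = start, * = accepting)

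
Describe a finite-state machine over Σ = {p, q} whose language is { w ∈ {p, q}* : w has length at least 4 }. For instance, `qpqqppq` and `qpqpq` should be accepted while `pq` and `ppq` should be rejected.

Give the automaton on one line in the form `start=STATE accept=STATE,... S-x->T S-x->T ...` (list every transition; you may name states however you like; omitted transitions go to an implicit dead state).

start=A accept=E,F A-p->B A-q->B B-p->C B-q->C C-p->D C-q->D D-p->E D-q->E E-p->F E-q->F F-p->F F-q->F

We only need to distinguish lengths 0, 1, …, 4, and '>4'. Chain A → B → C → D → E → F on every symbol, with F looping. Accepting states: {E, F}.
A 6-state machine:
       p  q 
>  A   B  B 
   B   C  C 
   C   D  D 
   D   E  E 
 * E   F  F 
 * F   F  F 
(> = start, * = accepting)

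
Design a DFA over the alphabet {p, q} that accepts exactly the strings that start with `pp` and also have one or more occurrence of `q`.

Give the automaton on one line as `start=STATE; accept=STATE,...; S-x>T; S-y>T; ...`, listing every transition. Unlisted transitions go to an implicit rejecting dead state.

start=S0; accept=S5,S6; S0-p>S1; S0-q>S2; S1-p>S3; S1-q>S2; S2-p>S2; S2-q>S4; S3-p>S3; S3-q>S5; S4-p>S4; S4-q>S4; S5-p>S5; S5-q>S6; S6-p>S6; S6-q>S6

Handle the two conditions separately and then intersect. The first has 4 states tracking whether the input so far still matches the prefix `pp`; the second has 3 states tracking the count of `q`s, saturating at 2. A product state is a pair (one from each), accepting exactly when both do.
        p   q  
>  S0   S1  S2 
   S1   S3  S2 
   S2   S2  S4 
   S3   S3  S5 
   S4   S4  S4 
 * S5   S5  S6 
 * S6   S6  S6 
(> = start, * = accepting)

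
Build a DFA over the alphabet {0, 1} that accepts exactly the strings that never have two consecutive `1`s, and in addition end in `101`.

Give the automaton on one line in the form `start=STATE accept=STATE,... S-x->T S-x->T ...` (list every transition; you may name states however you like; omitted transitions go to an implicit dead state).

start=A accept=E A-0->A A-1->B B-0->C B-1->D C-0->A C-1->E D-0->D D-1->D E-0->C E-1->D

Handle the two conditions separately and then intersect. The first has 3 states tracking partial matches of the forbidden pattern `11`; the second has 4 states tracking how much of the suffix `101` has currently been matched. A product state is a pair (one from each), accepting exactly when both do. Equivalent product states are then merged.
5 states suffice.
       0  1 
>  A   A  B 
   B   C  D 
   C   A  E 
   D   D  D 
 * E   C  D 
(> = start, * = accepting)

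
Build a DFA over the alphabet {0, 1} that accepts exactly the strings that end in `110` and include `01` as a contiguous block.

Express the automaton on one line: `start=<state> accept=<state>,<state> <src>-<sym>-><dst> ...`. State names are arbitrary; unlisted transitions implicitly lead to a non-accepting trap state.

start=s0 accept=s4 s0-0->s1 s0-1->s0 s1-0->s1 s1-1->s2 s2-0->s1 s2-1->s3 s3-0->s4 s3-1->s3 s4-0->s1 s4-1->s2

Run two small machines in parallel and take their product. The first has 4 states tracking how much of the suffix `110` has currently been matched; the second has 3 states tracking whether and how much of `01` has been seen. A product state is a pair (one from each), accepting exactly when both do. Equivalent product states are then merged.
With 5 states:
        0   1  
>  s0   s1  s0 
   s1   s1  s2 
   s2   s1  s3 
   s3   s4  s3 
 * s4   s1  s2 
(> = start, * = accepting)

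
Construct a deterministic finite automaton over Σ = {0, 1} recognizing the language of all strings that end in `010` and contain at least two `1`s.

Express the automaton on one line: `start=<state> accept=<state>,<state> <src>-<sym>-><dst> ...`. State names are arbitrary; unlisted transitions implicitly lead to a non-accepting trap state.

Handle the two conditions separately and then intersect. One (4 states) tracks how much of the suffix `010` has currently been matched; the other (4 states) tracks the count of `1`s, saturating at 3. Each combined state is a pair, one component from each; accept when both components accept.
With 14 states:
       0  1 
>  A   B  C 
   B   B  D 
   C   E  F 
   D   G  F 
   E   E  H 
   F   I  J 
   G   E  H 
   H   K  J 
   I   I  L 
   J   M  J 
 * K   I  L 
   L   N  J 
   M   M  L 
 * N   M  L 
(> = start, * = accepting)

start=A accept=K,N A-0->B A-1->C B-0->B B-1->D C-0->E C-1->F D-0->G D-1->F E-0->E E-1->H F-0->I F-1->J G-0->E G-1->H H-0->K H-1->J I-0->I I-1->L J-0->M J-1->J K-0->I K-1->L L-0->N L-1->J M-0->M M-1->L N-0->M N-1->L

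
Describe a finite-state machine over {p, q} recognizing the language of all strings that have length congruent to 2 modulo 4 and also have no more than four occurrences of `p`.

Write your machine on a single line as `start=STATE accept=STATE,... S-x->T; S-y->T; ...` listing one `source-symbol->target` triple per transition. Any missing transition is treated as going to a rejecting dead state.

Handle the two conditions separately and then intersect. One (4 states) tracks the input length modulo 4; the other (6 states) tracks the count of `p`s, saturating at 5. Each combined state is a pair, one component from each; accept when both components accept.
A 24-state machine:
       p  q 
>  A   B  C 
   B   D  E 
   C   E  F 
 * D   G  H 
 * E   H  I 
 * F   I  J 
   G   K  L 
   H   L  M 
   I   M  N 
   J   N  A 
   K   O  P 
   L   P  Q 
   M   Q  R 
   N   R  B 
   O   S  S 
   P   S  T 
   Q   T  U 
   R   U  D 
   S   V  V 
 * T   V  W 
 * U   W  G 
   V   X  X 
   W   X  K 
   X   O  O 
(> = start, * = accepting)

start=A; accept=D,E,F,T,U; A-p->B; A-q->C; B-p->D; B-q->E; C-p->E; C-q->F; D-p->G; D-q->H; E-p->H; E-q->I; F-p->I; F-q->J; G-p->K; G-q->L; H-p->L; H-q->M; I-p->M; I-q->N; J-p->N; J-q->A; K-p->O; K-q->P; L-p->P; L-q->Q; M-p->Q; M-q->R; N-p->R; N-q->B; O-p->S; O-q->S; P-p->S; P-q->T; Q-p->T; Q-q->U; R-p->U; R-q->D; S-p->V; S-q->V; T-p->V; T-q->W; U-p->W; U-q->G; V-p->X; V-q->X; W-p->X; W-q->K; X-p->O; X-q->O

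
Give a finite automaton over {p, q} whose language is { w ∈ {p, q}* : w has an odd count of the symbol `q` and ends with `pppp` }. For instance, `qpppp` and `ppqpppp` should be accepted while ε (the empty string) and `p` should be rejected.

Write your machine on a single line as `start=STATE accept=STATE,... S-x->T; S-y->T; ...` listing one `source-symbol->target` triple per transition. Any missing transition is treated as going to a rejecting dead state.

start=s0; accept=s5; s0-p->s0; s0-q->s1; s1-p->s2; s1-q->s0; s2-p->s3; s2-q->s0; s3-p->s4; s3-q->s0; s4-p->s5; s4-q->s0; s5-p->s5; s5-q->s0

Handle the two conditions separately and then intersect. One (2 states) tracks the count of `q`s modulo 2; the other (5 states) tracks how much of the suffix `pppp` has currently been matched. Each combined state is a pair, one component from each; accept when both components accept. Minimizing collapses redundant product states.
6 states suffice.
        p   q  
>  s0   s0  s1 
   s1   s2  s0 
   s2   s3  s0 
   s3   s4  s0 
   s4   s5  s0 
 * s5   s5  s0 
(> = start, * = accepting)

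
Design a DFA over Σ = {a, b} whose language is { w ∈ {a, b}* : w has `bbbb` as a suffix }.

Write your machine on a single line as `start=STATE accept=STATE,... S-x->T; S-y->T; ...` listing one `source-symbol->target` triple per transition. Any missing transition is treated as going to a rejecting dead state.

start=q0; accept=q4; q0-a->q0; q0-b->q1; q1-a->q0; q1-b->q2; q2-a->q0; q2-b->q3; q3-a->q0; q3-b->q4; q4-a->q0; q4-b->q4

Remember how much of `bbbb` the current input suffix matches. State q0 means no match yet; q1 means the last symbol is `b`; q2 means the last 2 symbols are `bb`; q3 means the last 3 symbols are `bbb`; q4 means the last 4 symbols are `bbbb`. Only q4 accepts. On a mismatch, fall back to the longest proper suffix that is still a prefix of `bbbb`.
A 5-state machine:
        a   b  
>  q0   q0  q1 
   q1   q0  q2 
   q2   q0  q3 
   q3   q0  q4 
 * q4   q0  q4 
(> = start, * = accepting)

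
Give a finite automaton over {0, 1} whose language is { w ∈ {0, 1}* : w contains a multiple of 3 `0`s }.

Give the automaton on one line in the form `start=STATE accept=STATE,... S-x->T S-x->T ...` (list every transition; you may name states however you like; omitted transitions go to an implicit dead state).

The only thing that matters is how many `0`s have appeared, reduced mod 3. Use one state per residue: S0 for 0, …, S2 for 2. Reading `0` moves to the next residue; anything else stays put. S0 is accepting.
A 3-state machine:
        0   1  
>* S0   S1  S0 
   S1   S2  S1 
   S2   S0  S2 
(> = start, * = accepting)

start=S0 accept=S0 S0-0->S1 S0-1->S0 S1-0->S2 S1-1->S1 S2-0->S0 S2-1->S2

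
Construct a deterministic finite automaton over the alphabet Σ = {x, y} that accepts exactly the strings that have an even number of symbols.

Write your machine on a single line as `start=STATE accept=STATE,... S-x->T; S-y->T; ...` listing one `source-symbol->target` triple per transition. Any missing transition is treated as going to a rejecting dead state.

start=A; accept=A; A-x->B; A-y->B; B-x->A; B-y->A

Only the length mod 2 matters, so use a 2-cycle: from any state, every input symbol moves to the next state, wrapping B back to A. Mark A accepting.
2 states suffice.
       x  y 
>* A   B  B 
   B   A  A 
(> = start, * = accepting)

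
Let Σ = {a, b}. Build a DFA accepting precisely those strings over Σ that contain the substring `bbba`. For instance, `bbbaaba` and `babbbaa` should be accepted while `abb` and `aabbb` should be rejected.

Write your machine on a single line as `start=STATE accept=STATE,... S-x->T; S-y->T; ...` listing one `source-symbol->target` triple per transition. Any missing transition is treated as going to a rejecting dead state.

start=q0; accept=q4; q0-a->q0; q0-b->q1; q1-a->q0; q1-b->q2; q2-a->q0; q2-b->q3; q3-a->q4; q3-b->q3; q4-a->q4; q4-b->q4

Track how much of `bbba` has been matched so far: state q0 is no progress, q4 is the absorbing accept state reached once `bbba` has occurred. Intermediate states record partial matches; on a mismatch, fall back to the longest reusable overlap.
A 5-state machine:
        a   b  
>  q0   q0  q1 
   q1   q0  q2 
   q2   q0  q3 
   q3   q4  q3 
 * q4   q4  q4 
(> = start, * = accepting)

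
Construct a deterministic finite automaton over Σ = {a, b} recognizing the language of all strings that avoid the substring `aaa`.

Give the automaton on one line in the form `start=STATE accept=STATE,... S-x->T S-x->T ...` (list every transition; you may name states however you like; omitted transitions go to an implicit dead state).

start=q0 accept=q0,q1,q2 q0-a->q1 q0-b->q0 q1-a->q2 q1-b->q0 q2-a->q3 q2-b->q0 q3-a->q3 q3-b->q3

Track partial matches of the forbidden pattern `aaa`. State q3 is a dead state reached once `aaa` has occurred; every other state accepts. q0 means no part of `aaa` is currently matched.
A 4-state machine:
        a   b  
>* q0   q1  q0 
 * q1   q2  q0 
 * q2   q3  q0 
   q3   q3  q3 
(> = start, * = accepting)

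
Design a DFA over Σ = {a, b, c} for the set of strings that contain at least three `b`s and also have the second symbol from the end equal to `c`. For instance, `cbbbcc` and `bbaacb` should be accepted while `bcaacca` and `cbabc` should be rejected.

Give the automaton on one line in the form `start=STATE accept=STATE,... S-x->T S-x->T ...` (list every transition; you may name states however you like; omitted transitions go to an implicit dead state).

Build one automaton per condition and run them in lockstep. The first has 5 states tracking the count of `b`s, saturating at 4; the second has 13 states tracking the last 2 symbols read. A product state is a pair (one from each), accepting exactly when both do. Equivalent product states are then merged.
8 states suffice.
        a   b   c  
>  q0   q0  q1  q0 
   q1   q1  q2  q1 
   q2   q2  q3  q4 
   q3   q3  q3  q5 
   q4   q2  q6  q4 
   q5   q6  q6  q7 
 * q6   q3  q3  q5 
 * q7   q6  q6  q7 
(> = start, * = accepting)

start=q0 accept=q6,q7 q0-a->q0 q0-b->q1 q0-c->q0 q1-a->q1 q1-b->q2 q1-c->q1 q2-a->q2 q2-b->q3 q2-c->q4 q3-a->q3 q3-b->q3 q3-c->q5 q4-a->q2 q4-b->q6 q4-c->q4 q5-a->q6 q5-b->q6 q5-c->q7 q6-a->q3 q6-b->q3 q6-c->q5 q7-a->q6 q7-b->q6 q7-c->q7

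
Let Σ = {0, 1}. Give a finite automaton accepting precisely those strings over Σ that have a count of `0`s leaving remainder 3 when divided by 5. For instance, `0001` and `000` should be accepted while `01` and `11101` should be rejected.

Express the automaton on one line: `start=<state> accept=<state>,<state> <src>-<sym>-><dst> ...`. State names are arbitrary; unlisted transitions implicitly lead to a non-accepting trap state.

Keep the running count of `0`s modulo 5: each `0` advances along the cycle A → B → C → D → E → A while other symbols loop. Accept at D.
A 5-state machine:
       0  1 
>  A   B  A 
   B   C  B 
   C   D  C 
 * D   E  D 
   E   A  E 
(> = start, * = accepting)

start=A accept=D A-0->B A-1->A B-0->C B-1->B C-0->D C-1->C D-0->E D-1->D E-0->A E-1->E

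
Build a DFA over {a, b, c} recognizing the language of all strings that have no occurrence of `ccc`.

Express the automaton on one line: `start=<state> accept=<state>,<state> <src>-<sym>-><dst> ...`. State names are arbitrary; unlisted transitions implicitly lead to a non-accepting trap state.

This is the complement of 'contains `ccc`'. Use the same substring-matching states — S0 through S3 holding how much of `ccc` has just been matched — but flip the accepting set: everything except the trap S3 accepts.
With 4 states:
        a   b   c  
>* S0   S0  S0  S1 
 * S1   S0  S0  S2 
 * S2   S0  S0  S3 
   S3   S3  S3  S3 
(> = start, * = accepting)

start=S0 accept=S0,S1,S2 S0-a->S0 S0-b->S0 S0-c->S1 S1-a->S0 S1-b->S0 S1-c->S2 S2-a->S0 S2-b->S0 S2-c->S3 S3-a->S3 S3-b->S3 S3-c->S3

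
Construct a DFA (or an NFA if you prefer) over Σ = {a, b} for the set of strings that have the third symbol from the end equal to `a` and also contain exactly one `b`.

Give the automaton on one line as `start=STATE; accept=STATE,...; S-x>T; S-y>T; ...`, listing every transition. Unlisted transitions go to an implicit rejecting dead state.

Run two small machines in parallel and take their product. One (15 states) tracks the last 3 symbols read; the other (3 states) tracks the count of `b`s, saturating at 2. Each combined state is a pair, one component from each; accept when both components accept. Equivalent product states are then merged.
11 states suffice.
          a    b  
>  S0     S1   S2 
   S1     S3   S4 
   S2     S5   S6 
   S3     S3   S7 
   S4     S8   S6 
   S5     S9   S6 
   S6     S6   S6 
 * S7     S8   S6 
 * S8     S9   S6 
   S9    S10   S6 
 * S10   S10   S6 
(> = start, * = accepting)

start=S0; accept=S7,S8,S10; S0-a>S1; S0-b>S2; S1-a>S3; S1-b>S4; S2-a>S5; S2-b>S6; S3-a>S3; S3-b>S7; S4-a>S8; S4-b>S6; S5-a>S9; S5-b>S6; S6-a>S6; S6-b>S6; S7-a>S8; S7-b>S6; S8-a>S9; S8-b>S6; S9-a>S10; S9-b>S6; S10-a>S10; S10-b>S6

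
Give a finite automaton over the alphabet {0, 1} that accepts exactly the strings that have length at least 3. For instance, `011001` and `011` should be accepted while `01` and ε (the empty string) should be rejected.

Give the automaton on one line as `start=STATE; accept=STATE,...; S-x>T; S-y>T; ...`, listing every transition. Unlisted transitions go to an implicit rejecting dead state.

We only need to distinguish lengths 0, 1, …, 3, and '>3'. Chain s0 → s1 → s2 → s3 → s4 on every symbol, with s4 looping. Accepting states: {s3, s4}.
A 5-state machine:
        0   1  
>  s0   s1  s1 
   s1   s2  s2 
   s2   s3  s3 
 * s3   s4  s4 
 * s4   s4  s4 
(> = start, * = accepting)

start=s0; accept=s3,s4; s0-0>s1; s0-1>s1; s1-0>s2; s1-1>s2; s2-0>s3; s2-1>s3; s3-0>s4; s3-1>s4; s4-0>s4; s4-1>s4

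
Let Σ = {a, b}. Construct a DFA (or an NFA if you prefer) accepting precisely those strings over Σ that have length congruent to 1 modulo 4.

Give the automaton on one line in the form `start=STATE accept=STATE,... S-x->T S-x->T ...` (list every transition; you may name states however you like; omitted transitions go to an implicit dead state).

start=q0 accept=q1 q0-a->q1 q0-b->q1 q1-a->q2 q1-b->q2 q2-a->q3 q2-b->q3 q3-a->q0 q3-b->q0

Only the length mod 4 matters, so use a 4-cycle: from any state, every input symbol moves to the next state, wrapping q3 back to q0. Mark q1 accepting.
With 4 states:
        a   b  
>  q0   q1  q1 
 * q1   q2  q2 
   q2   q3  q3 
   q3   q0  q0 
(> = start, * = accepting)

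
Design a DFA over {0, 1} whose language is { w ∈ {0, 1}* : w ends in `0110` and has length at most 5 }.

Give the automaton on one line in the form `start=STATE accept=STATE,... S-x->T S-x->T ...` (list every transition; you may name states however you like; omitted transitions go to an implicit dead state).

start=q0 accept=q7 q0-0->q1 q0-1->q2 q1-0->q3 q1-1->q4 q2-0->q3 q2-1->q5 q3-0->q5 q3-1->q4 q4-0->q5 q4-1->q6 q5-0->q5 q5-1->q5 q6-0->q7 q6-1->q5 q7-0->q5 q7-1->q5

Build one automaton per condition and run them in lockstep. The first has 5 states tracking how much of the suffix `0110` has currently been matched; the second has 7 states tracking the input length, saturating at 6. A product state is a pair (one from each), accepting exactly when both do. After merging equivalent states the machine shrinks.
With 8 states:
        0   1  
>  q0   q1  q2 
   q1   q3  q4 
   q2   q3  q5 
   q3   q5  q4 
   q4   q5  q6 
   q5   q5  q5 
   q6   q7  q5 
 * q7   q5  q5 
(> = start, * = accepting)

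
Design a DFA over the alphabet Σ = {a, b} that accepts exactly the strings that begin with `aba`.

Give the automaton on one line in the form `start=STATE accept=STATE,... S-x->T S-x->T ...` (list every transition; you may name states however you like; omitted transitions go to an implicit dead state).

start=q0 accept=q3 q0-a->q1 q0-b->q4 q1-a->q4 q1-b->q2 q2-a->q3 q2-b->q4 q3-a->q3 q3-b->q3 q4-a->q4 q4-b->q4

Check the first 3 symbols one by one: q0 through q2 record how many have matched `aba` so far; any wrong symbol goes to the dead state q4. After all 3 match we enter the accepting sink q3.
        a   b  
>  q0   q1  q4 
   q1   q4  q2 
   q2   q3  q4 
 * q3   q3  q3 
   q4   q4  q4 
(> = start, * = accepting)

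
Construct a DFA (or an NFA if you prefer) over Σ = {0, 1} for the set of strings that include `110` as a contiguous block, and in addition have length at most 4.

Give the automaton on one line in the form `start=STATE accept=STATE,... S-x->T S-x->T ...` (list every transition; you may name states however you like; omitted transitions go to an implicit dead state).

start=q0 accept=q7,q8 q0-0->q1 q0-1->q2 q1-0->q3 q1-1->q4 q2-0->q3 q2-1->q5 q3-0->q3 q3-1->q3 q4-0->q3 q4-1->q6 q5-0->q7 q5-1->q6 q6-0->q8 q6-1->q3 q7-0->q8 q7-1->q8 q8-0->q3 q8-1->q3

Handle the two conditions separately and then intersect. The first has 4 states tracking whether and how much of `110` has been seen; the second has 6 states tracking the input length, saturating at 5. A product state is a pair (one from each), accepting exactly when both do. Equivalent product states are then merged.
        0   1  
>  q0   q1  q2 
   q1   q3  q4 
   q2   q3  q5 
   q3   q3  q3 
   q4   q3  q6 
   q5   q7  q6 
   q6   q8  q3 
 * q7   q8  q8 
 * q8   q3  q3 
(> = start, * = accepting)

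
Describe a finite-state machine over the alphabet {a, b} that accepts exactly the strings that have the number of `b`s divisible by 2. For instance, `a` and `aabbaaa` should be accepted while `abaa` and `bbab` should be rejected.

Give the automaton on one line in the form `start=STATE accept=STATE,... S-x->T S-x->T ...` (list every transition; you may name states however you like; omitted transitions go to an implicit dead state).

Keep the running count of `b`s modulo 2: each `b` advances along the cycle q0 → q1 → q0 while other symbols loop. Accept at q0.
2 states suffice.
        a   b  
>* q0   q0  q1 
   q1   q1  q0 
(> = start, * = accepting)

start=q0 accept=q0 q0-a->q0 q0-b->q1 q1-a->q1 q1-b->q0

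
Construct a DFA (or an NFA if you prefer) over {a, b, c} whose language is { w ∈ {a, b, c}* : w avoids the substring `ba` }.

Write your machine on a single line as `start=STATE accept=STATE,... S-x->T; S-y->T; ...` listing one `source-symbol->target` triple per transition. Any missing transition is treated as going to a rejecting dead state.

This is the complement of 'contains `ba`'. Use the same substring-matching states — S0 through S2 holding how much of `ba` has just been matched — but flip the accepting set: everything except the trap S2 accepts.
3 states suffice.
        a   b   c  
>* S0   S0  S1  S0 
 * S1   S2  S1  S0 
   S2   S2  S2  S2 
(> = start, * = accepting)

start=S0; accept=S0,S1; S0-a->S0; S0-b->S1; S0-c->S0; S1-a->S2; S1-b->S1; S1-c->S0; S2-a->S2; S2-b->S2; S2-c->S2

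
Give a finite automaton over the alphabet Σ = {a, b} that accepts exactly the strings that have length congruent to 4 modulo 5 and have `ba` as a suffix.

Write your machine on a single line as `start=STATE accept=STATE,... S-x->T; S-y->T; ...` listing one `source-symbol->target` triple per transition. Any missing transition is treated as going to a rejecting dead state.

start=q0; accept=q11; q0-a->q1; q0-b->q2; q1-a->q3; q1-b->q4; q2-a->q5; q2-b->q4; q3-a->q6; q3-b->q7; q4-a->q8; q4-b->q7; q5-a->q6; q5-b->q7; q6-a->q9; q6-b->q10; q7-a->q11; q7-b->q10; q8-a->q9; q8-b->q10; q9-a->q0; q9-b->q12; q10-a->q13; q10-b->q12; q11-a->q0; q11-b->q12; q12-a->q14; q12-b->q2; q13-a->q1; q13-b->q2; q14-a->q3; q14-b->q4

Handle the two conditions separately and then intersect. One (5 states) tracks the input length modulo 5; the other (3 states) tracks how much of the suffix `ba` has currently been matched. Each combined state is a pair, one component from each; accept when both components accept.
A 15-state machine:
          a    b  
>  q0     q1   q2 
   q1     q3   q4 
   q2     q5   q4 
   q3     q6   q7 
   q4     q8   q7 
   q5     q6   q7 
   q6     q9  q10 
   q7    q11  q10 
   q8     q9  q10 
   q9     q0  q12 
   q10   q13  q12 
 * q11    q0  q12 
   q12   q14   q2 
   q13    q1   q2 
   q14    q3   q4 
(> = start, * = accepting)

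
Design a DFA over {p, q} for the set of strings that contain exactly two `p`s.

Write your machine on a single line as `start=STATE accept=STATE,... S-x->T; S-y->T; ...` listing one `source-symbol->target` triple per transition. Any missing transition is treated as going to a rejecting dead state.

start=S0; accept=S2; S0-p->S1; S0-q->S0; S1-p->S2; S1-q->S1; S2-p->S3; S2-q->S2; S3-p->S3; S3-q->S3

Only the number of `p`s matters, and only up to 3. Make a chain S0 → S1 → S2 → S3 advanced by each `p` (with S3 absorbing); every other symbol self-loops. The accepting set is {S2}.
4 states suffice.
        p   q  
>  S0   S1  S0 
   S1   S2  S1 
 * S2   S3  S2 
   S3   S3  S3 
(> = start, * = accepting)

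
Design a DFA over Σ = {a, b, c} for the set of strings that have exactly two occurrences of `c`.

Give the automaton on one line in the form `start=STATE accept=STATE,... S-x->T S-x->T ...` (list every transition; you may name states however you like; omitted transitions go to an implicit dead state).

Only the number of `c`s matters, and only up to 3. Make a chain q0 → q1 → q2 → q3 advanced by each `c` (with q3 absorbing); every other symbol self-loops. The accepting set is {q2}.
With 4 states:
        a   b   c  
>  q0   q0  q0  q1 
   q1   q1  q1  q2 
 * q2   q2  q2  q3 
   q3   q3  q3  q3 
(> = start, * = accepting)

start=q0 accept=q2 q0-a->q0 q0-b->q0 q0-c->q1 q1-a->q1 q1-b->q1 q1-c->q2 q2-a->q2 q2-b->q2 q2-c->q3 q3-a->q3 q3-b->q3 q3-c->q3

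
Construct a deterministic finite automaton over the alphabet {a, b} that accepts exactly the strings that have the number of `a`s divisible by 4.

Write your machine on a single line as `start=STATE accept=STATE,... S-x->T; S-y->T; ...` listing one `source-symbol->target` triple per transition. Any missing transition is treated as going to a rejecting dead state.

start=q0; accept=q0; q0-a->q1; q0-b->q0; q1-a->q2; q1-b->q1; q2-a->q3; q2-b->q2; q3-a->q0; q3-b->q3

Keep the running count of `a`s modulo 4: each `a` advances along the cycle q0 → q1 → q2 → q3 → q0 while other symbols loop. Accept at q0.
4 states suffice.
        a   b  
>* q0   q1  q0 
   q1   q2  q1 
   q2   q3  q2 
   q3   q0  q3 
(> = start, * = accepting)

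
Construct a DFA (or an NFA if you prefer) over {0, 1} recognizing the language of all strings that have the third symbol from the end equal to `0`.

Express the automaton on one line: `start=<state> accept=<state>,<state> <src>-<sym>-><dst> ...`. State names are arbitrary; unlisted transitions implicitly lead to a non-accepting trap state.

start=q0 accept=q7,q8,q9,q10 q0-0->q1 q0-1->q2 q1-0->q3 q1-1->q4 q2-0->q5 q2-1->q6 q3-0->q7 q3-1->q8 q4-0->q9 q4-1->q10 q5-0->q11 q5-1->q12 q6-0->q13 q6-1->q14 q7-0->q7 q7-1->q8 q8-0->q9 q8-1->q10 q9-0->q11 q9-1->q12 q10-0->q13 q10-1->q14 q11-0->q7 q11-1->q8 q12-0->q9 q12-1->q10 q13-0->q11 q13-1->q12 q14-0->q13 q14-1->q14

Because acceptance depends on a position counted from the end, the machine has to buffer the most recent 3 symbols. Make each state the string of the last up-to-3 symbols read; on input `x` shift the window left and append `x`. Accept when the buffered window has length 3 and begins with `0`.
A 15-state machine:
          0    1  
>  q0     q1   q2 
   q1     q3   q4 
   q2     q5   q6 
   q3     q7   q8 
   q4     q9  q10 
   q5    q11  q12 
   q6    q13  q14 
 * q7     q7   q8 
 * q8     q9  q10 
 * q9    q11  q12 
 * q10   q13  q14 
   q11    q7   q8 
   q12    q9  q10 
   q13   q11  q12 
   q14   q13  q14 
(> = start, * = accepting)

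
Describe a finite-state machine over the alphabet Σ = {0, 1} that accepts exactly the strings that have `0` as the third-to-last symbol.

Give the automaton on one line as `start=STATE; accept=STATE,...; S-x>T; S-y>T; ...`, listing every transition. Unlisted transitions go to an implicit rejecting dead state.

start=s0; accept=s7,s8,s9,s10; s0-0>s1; s0-1>s2; s1-0>s3; s1-1>s4; s2-0>s5; s2-1>s6; s3-0>s7; s3-1>s8; s4-0>s9; s4-1>s10; s5-0>s11; s5-1>s12; s6-0>s13; s6-1>s14; s7-0>s7; s7-1>s8; s8-0>s9; s8-1>s10; s9-0>s11; s9-1>s12; s10-0>s13; s10-1>s14; s11-0>s7; s11-1>s8; s12-0>s9; s12-1>s10; s13-0>s11; s13-1>s12; s14-0>s13; s14-1>s14

Because acceptance depends on a position counted from the end, the machine has to buffer the most recent 3 symbols. Make each state the string of the last up-to-3 symbols read; on input `x` shift the window left and append `x`. Accept when the buffered window has length 3 and begins with `0`.
          0    1  
>  s0     s1   s2 
   s1     s3   s4 
   s2     s5   s6 
   s3     s7   s8 
   s4     s9  s10 
   s5    s11  s12 
   s6    s13  s14 
 * s7     s7   s8 
 * s8     s9  s10 
 * s9    s11  s12 
 * s10   s13  s14 
   s11    s7   s8 
   s12    s9  s10 
   s13   s11  s12 
   s14   s13  s14 
(> = start, * = accepting)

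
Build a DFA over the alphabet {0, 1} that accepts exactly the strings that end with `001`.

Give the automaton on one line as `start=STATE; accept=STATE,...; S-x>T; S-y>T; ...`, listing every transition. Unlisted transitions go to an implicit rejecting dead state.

start=q0; accept=q3; q0-0>q1; q0-1>q0; q1-0>q2; q1-1>q0; q2-0>q2; q2-1>q3; q3-0>q1; q3-1>q0

Let each state record the length of the longest suffix of the input read so far that is also a prefix of `001`. q1 means the last symbol is `0`; q2 means the last 2 symbols are `00`; q3 means the last 3 symbols are `001`. Accept only at q3, where the string currently ends in `001`.
        0   1  
>  q0   q1  q0 
   q1   q2  q0 
   q2   q2  q3 
 * q3   q1  q0 
(> = start, * = accepting)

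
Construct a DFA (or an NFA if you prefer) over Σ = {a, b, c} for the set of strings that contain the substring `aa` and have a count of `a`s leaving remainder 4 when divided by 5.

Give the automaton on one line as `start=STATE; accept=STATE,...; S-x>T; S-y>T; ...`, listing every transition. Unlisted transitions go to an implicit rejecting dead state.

start=s0; accept=s6; s0-a>s1; s0-b>s0; s0-c>s0; s1-a>s2; s1-b>s3; s1-c>s3; s2-a>s4; s2-b>s2; s2-c>s2; s3-a>s5; s3-b>s3; s3-c>s3; s4-a>s6; s4-b>s4; s4-c>s4; s5-a>s4; s5-b>s7; s5-c>s7; s6-a>s8; s6-b>s6; s6-c>s6; s7-a>s9; s7-b>s7; s7-c>s7; s8-a>s10; s8-b>s8; s8-c>s8; s9-a>s6; s9-b>s11; s9-c>s11; s10-a>s2; s10-b>s10; s10-c>s10; s11-a>s12; s11-b>s11; s11-c>s11; s12-a>s8; s12-b>s13; s12-c>s13; s13-a>s14; s13-b>s13; s13-c>s13; s14-a>s10; s14-b>s0; s14-c>s0

Run two small machines in parallel and take their product. The first has 3 states tracking whether and how much of `aa` has been seen; the second has 5 states tracking the count of `a`s modulo 5. A product state is a pair (one from each), accepting exactly when both do.
          a    b    c  
>  s0     s1   s0   s0 
   s1     s2   s3   s3 
   s2     s4   s2   s2 
   s3     s5   s3   s3 
   s4     s6   s4   s4 
   s5     s4   s7   s7 
 * s6     s8   s6   s6 
   s7     s9   s7   s7 
   s8    s10   s8   s8 
   s9     s6  s11  s11 
   s10    s2  s10  s10 
   s11   s12  s11  s11 
   s12    s8  s13  s13 
   s13   s14  s13  s13 
   s14   s10   s0   s0 
(> = start, * = accepting)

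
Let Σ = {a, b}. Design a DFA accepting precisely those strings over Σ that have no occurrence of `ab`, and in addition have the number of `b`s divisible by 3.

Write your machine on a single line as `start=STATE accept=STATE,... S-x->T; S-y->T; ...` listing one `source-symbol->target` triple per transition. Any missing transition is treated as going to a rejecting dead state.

start=S0; accept=S0,S1; S0-a->S1; S0-b->S2; S1-a->S1; S1-b->S3; S2-a->S3; S2-b->S4; S3-a->S3; S3-b->S3; S4-a->S3; S4-b->S0

Run two small machines in parallel and take their product. The first has 3 states tracking partial matches of the forbidden pattern `ab`; the second has 3 states tracking the count of `b`s modulo 3. A product state is a pair (one from each), accepting exactly when both do. Equivalent product states are then merged.
5 states suffice.
        a   b  
>* S0   S1  S2 
 * S1   S1  S3 
   S2   S3  S4 
   S3   S3  S3 
   S4   S3  S0 
(> = start, * = accepting)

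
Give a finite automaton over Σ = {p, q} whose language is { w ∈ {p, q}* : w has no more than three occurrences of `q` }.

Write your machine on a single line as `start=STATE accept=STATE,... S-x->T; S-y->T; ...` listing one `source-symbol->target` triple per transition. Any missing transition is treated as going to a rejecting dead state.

start=s0; accept=s0,s1,s2,s3; s0-p->s0; s0-q->s1; s1-p->s1; s1-q->s2; s2-p->s2; s2-q->s3; s3-p->s3; s3-q->s4; s4-p->s4; s4-q->s4

Only the number of `q`s matters, and only up to 4. Make a chain s0 → s1 → s2 → s3 → s4 advanced by each `q` (with s4 absorbing); every other symbol self-loops. The accepting set is {s0, s1, s2, s3}.
        p   q  
>* s0   s0  s1 
 * s1   s1  s2 
 * s2   s2  s3 
 * s3   s3  s4 
   s4   s4  s4 
(> = start, * = accepting)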